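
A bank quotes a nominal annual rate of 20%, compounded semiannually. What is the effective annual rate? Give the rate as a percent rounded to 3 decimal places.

One year is 2 periods at 0.1 each: (1 + 0.1)^2 ≈ 1.21.
EAR = 1.21 − 1 ≈ 21.00000%.

21.000%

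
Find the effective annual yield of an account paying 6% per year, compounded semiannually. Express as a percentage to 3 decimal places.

6.090%

One year is 2 periods at 0.03 each: (1 + 0.03)^2 ≈ 1.0609.
EAR = 1.0609 − 1 ≈ 6.09000%.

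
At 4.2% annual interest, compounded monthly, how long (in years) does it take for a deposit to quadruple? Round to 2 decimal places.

33.06 years

(1 + 0.0035)^(12t) = 4.
12t = ln 4 / ln(1 + 0.0035) ≈ 1.3863/0.00349389 ≈ 396.7768.
t ≈ 33.0647.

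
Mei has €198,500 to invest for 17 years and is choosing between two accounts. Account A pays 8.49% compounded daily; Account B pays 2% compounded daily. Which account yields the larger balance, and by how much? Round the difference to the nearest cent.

Account A, by €561,556.89

Account A growth factor: (1 + 0.0849/365)^6205 ≈ 4.23393647161; balance ≈ 840,436.3896.
Account B growth factor: (1 + 0.02/365)^6205 ≈ 1.40493450392; balance ≈ 278,879.4990.
Account A is larger by 561,556.8906.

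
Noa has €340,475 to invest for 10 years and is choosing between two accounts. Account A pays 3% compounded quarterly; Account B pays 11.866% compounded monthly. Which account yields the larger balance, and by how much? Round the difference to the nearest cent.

A: (1 + 0.0075)^40 ≈ 1.34834861234, so 340,475 × 1.34834861234 ≈ 459,078.9938.
B: (1 + 0.11866/12)^120 ≈ 3.256886384385, so 340,475 × 3.256886384385 ≈ 1,108,888.3917.
Difference ≈ 649,809.3979 in favor of B.

Account B, by €649,809.40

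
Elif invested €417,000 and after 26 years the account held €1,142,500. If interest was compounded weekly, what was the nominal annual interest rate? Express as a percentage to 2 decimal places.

The 1352-period growth factor is 1,142,500/417,000 = 2.73981.
r/52 = 2.73981^(1/1352) − 1 ≈ 0.000745757, so r ≈ 52·0.000745757 = 3.87794%.

3.88%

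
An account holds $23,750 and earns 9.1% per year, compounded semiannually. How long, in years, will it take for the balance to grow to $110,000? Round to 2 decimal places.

(1 + 0.0455)^(2t) = 110,000/23,750 = 4.6316.
2t·ln(1 + 0.0455) = ln(4.6316); 2t = 1.5329/0.0444952 ≈ 34.4508.
t ≈ 17.2254 years.

17.23 years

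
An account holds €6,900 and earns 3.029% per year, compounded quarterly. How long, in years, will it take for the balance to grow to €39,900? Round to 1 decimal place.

58.2 years

(1 + 0.0075725)^(4t) = 39,900/6,900 = 5.7826.
4t·ln(1 + 0.0075725) = ln(5.7826); 4t = 1.7549/0.00754397 ≈ 232.6168.
t ≈ 58.1542 years.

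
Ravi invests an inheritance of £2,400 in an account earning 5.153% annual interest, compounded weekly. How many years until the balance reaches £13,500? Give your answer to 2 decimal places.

We need (1 + 0.000990962)^(52t) = 5.625, so 52t = ln 5.625 / ln 1.000991 ≈ 1743.8382.
t ≈ 1743.8382/52 = 33.5354 years.

33.54 years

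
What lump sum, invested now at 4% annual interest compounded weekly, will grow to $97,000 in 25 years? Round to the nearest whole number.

Growth factor = (1 + 0.04/52)^1300 ≈ 2.7172370721.
P = 97,000/2.7172370721 ≈ 35,698.0261.

$35,698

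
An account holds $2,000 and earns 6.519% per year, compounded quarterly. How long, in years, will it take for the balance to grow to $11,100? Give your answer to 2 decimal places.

26.50 years

(1 + 0.0162975)^(4t) = 11,100/2,000 = 5.55.
4t·ln(1 + 0.0162975) = ln(5.55); 4t = 1.7138/0.0161661 ≈ 106.0117.
t ≈ 26.5029 years.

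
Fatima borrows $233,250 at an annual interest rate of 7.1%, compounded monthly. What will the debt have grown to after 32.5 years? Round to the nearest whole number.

$2,328,108

Growth factor = (1 + 0.071/12)^390 ≈ 9.981171349106.
A ≈ 233,250 × 9.981171349106 ≈ 2,328,108.2172.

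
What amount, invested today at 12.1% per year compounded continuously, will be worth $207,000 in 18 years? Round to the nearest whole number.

$23,446

P = A·e^(−rt) = 207,000·e^(−2.178).
e^(−2.178) ≈ 0.113267839936, so P ≈ 23,446.4429.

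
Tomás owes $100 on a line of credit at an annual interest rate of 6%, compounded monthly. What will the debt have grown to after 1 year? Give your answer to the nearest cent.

Periodic rate = 6%/12 = 0.005; periods = 12·1 = 12.
A = 100·(1 + 0.005)^12 ≈ 100·1.06167781 ≈ 106.1678.

$106.17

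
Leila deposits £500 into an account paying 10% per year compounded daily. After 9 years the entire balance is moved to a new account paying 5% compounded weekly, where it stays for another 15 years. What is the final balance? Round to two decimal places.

Phase 1: 500·(1 + 0.1/365)^3285 ≈ 1,229.6500.
Phase 2: 1,229.6500·(1 + 0.05/52)^780 ≈ 2,602.2311.

£2,602.23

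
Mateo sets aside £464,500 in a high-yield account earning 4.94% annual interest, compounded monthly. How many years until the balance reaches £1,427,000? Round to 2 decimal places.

(1 + 0.00411667)^(12t) = 1,427,000/464,500 = 3.0721.
12t·ln(1 + 0.00411667) = ln(3.0721); 12t = 1.1224/0.00410822 ≈ 273.2008.
t ≈ 22.7667 years.

22.77 years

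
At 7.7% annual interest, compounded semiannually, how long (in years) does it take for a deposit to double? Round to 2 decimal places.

9.17 years

(1 + 0.0385)^(2t) = 2.
2t = ln 2 / ln(1 + 0.0385) ≈ 0.69315/0.0377774 ≈ 18.3482.
t ≈ 9.1741.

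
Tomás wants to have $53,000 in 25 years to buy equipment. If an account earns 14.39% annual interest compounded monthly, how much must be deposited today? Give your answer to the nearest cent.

Growth factor = (1 + 0.1439/12)^300 ≈ 35.733938436.
P = 53,000/35.733938436 ≈ 1,483.1838.

$1,483.18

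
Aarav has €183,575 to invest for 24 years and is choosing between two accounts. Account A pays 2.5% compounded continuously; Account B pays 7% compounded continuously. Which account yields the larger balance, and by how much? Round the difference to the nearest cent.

Account B, by €650,486.48

A: e^(0.025·24) = e^0.6 ≈ 1.82211880039, so 183,575 × 1.82211880039 ≈ 334,495.4588.
B: e^(0.07·24) = e^1.68 ≈ 5.36555597112, so 183,575 × 5.36555597112 ≈ 984,981.9374.
Difference ≈ 650,486.4786 in favor of B.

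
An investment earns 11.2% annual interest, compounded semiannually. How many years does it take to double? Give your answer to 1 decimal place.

6.4 years

(1 + 0.056)^(2t) = 2.
2t = ln 2 / ln(1 + 0.056) ≈ 0.69315/0.0544882 ≈ 12.7211.
t ≈ 6.3605.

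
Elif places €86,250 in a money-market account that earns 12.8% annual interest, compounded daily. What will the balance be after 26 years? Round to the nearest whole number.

Periodic rate = 12.8%/365 = 0.000350685; periods = 365·26 = 9490.
A = 86,250·(1 + 0.128/365)^9490 ≈ 86,250·27.86625884773 ≈ 2,403,464.8256.

€2,403,465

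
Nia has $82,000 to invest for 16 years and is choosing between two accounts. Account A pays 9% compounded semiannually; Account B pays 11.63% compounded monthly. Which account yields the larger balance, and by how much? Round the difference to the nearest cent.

Account B, by $187,087.58

Account A growth factor: (1 + 0.045)^32 ≈ 4.08998103587; balance ≈ 335,378.4449.
Account B growth factor: (1 + 0.1163/12)^192 ≈ 6.37153691081; balance ≈ 522,466.0267.
Account B is larger by 187,087.5817.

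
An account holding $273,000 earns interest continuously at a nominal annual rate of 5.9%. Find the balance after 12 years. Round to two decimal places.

A = P·e^(rt) = 273,000·e^(0.059·12) = 273,000·e^0.708.
e^0.708 ≈ 2.0299273414, so A ≈ 554,170.1642.

$554,170.16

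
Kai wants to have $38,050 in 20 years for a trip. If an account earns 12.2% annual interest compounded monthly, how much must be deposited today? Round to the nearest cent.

$3,357.58

Growth factor = (1 + 0.122/12)^240 ≈ 11.332561128.
P = 38,050/11.332561128 ≈ 3,357.5817.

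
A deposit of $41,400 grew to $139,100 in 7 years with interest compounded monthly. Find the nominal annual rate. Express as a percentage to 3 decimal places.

17.439%

(1 + r/12)^84 = 139,100/41,400 = 3.3599.
1 + r/12 = 3.3599^(1/84) ≈ 1.014532, so r/12 ≈ 0.0145321.
r ≈ 12·0.0145321 = 17.43853%.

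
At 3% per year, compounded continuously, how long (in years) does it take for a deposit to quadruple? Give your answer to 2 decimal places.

e^(0.03t) = 4, so 0.03t = ln 4 ≈ 1.3863.
t ≈ 1.3863/0.03 ≈ 46.2098.

46.21 years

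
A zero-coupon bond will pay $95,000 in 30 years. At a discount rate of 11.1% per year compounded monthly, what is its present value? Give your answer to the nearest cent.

$3,452.79

Growth factor = (1 + 0.00925)^360 ≈ 27.513947841.
P = 95,000/27.513947841 ≈ 3,452.7942.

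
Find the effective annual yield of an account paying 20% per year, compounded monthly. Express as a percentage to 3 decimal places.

21.939%

EAR = (1 + 20%/12)^12 − 1 = (1 + 0.0166667)^12 − 1.
(1 + 0.0166667)^12 ≈ 1.219391, so EAR ≈ 21.93911%.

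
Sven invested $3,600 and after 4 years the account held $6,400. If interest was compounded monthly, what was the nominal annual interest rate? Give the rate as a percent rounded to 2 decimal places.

14.47%

(1 + r/12)^48 = 6,400/3,600 = 1.77778.
1 + r/12 = 1.77778^(1/48) ≈ 1.012059, so r/12 ≈ 0.0120589.
r ≈ 12·0.0120589 = 14.47066%.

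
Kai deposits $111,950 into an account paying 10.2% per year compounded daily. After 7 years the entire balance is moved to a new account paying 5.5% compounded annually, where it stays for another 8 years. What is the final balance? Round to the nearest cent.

$350,821.92

Phase 1: 111,950·(1 + 0.102/365)^2555 ≈ 228,595.1642.
Phase 2: 228,595.1642·(1 + 0.055)^8 ≈ 350,821.9159.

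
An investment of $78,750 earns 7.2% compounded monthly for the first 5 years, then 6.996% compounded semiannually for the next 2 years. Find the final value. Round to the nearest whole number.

$129,377

After 5 years at 7.2%: 78,750 × 1.43178841202 ≈ 112,753.3374.
Then 2 years at 6.996%: 112,753.3374 × 1.14743430577 ≈ 129,377.0475.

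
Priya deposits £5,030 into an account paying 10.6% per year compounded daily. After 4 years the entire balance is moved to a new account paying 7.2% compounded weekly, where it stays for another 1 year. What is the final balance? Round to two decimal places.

Phase 1: 5,030·(1 + 0.106/365)^1460 ≈ 7,685.6767.
Phase 2: 7,685.6767·(1 + 0.072/52)^52 ≈ 8,259.0422.

£8,259.04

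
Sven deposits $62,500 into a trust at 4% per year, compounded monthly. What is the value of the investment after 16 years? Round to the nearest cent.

Periodic rate = 4%/12 = 0.00333333; periods = 12·16 = 192.
A = 62,500·(1 + 0.04/12)^192 ≈ 62,500·1.89446352425 ≈ 118,403.9703.

$118,403.97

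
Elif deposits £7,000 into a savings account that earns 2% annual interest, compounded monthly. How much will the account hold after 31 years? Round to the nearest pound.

£13,006

Growth factor = (1 + 0.02/12)^372 ≈ 1.857968909.
A ≈ 7,000 × 1.857968909 ≈ 13,005.7824.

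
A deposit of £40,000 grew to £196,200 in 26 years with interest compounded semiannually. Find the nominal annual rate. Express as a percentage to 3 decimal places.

6.211%

(1 + r/2)^52 = 196,200/40,000 = 4.905.
1 + r/2 = 4.905^(1/52) ≈ 1.031054, so r/2 ≈ 0.0310543.
r ≈ 2·0.0310543 = 6.21085%.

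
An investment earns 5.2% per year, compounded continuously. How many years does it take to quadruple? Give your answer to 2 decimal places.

26.66 years

e^(0.052t) = 4, so 0.052t = ln 4 ≈ 1.3863.
t ≈ 1.3863/0.052 ≈ 26.6595.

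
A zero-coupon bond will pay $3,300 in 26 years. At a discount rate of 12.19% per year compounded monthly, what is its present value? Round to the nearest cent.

$140.93

Growth factor = (1 + 0.1219/12)^312 ≈ 23.41578304.
P = 3,300/23.41578304 ≈ 140.9306.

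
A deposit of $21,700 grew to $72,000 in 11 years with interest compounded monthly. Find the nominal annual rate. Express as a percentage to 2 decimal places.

(1 + r/12)^132 = 72,000/21,700 = 3.31797.
1 + r/12 = 3.31797^(1/132) ≈ 1.009127, so r/12 ≈ 0.00912742.
r ≈ 12·0.00912742 = 10.95290%.

10.95%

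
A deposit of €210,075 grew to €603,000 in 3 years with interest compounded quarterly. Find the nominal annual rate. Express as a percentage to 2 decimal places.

36.74%

The 12-period growth factor is 603,000/210,075 = 2.8704.
r/4 = 2.8704^(1/12) − 1 ≈ 0.0918473, so r ≈ 4·0.0918473 = 36.73893%.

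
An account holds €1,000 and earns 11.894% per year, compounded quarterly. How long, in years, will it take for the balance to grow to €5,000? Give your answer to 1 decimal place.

We need (1 + 0.029735)^(4t) = 5, so 4t = ln 5 / ln 1.029735 ≈ 54.9268.
t ≈ 54.9268/4 = 13.7317 years.

13.7 years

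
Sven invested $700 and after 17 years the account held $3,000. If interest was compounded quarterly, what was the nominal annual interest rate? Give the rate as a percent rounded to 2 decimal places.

The 68-period growth factor is 3,000/700 = 4.28571.
r/4 = 4.28571^(1/68) − 1 ≈ 0.0216319, so r ≈ 4·0.0216319 = 8.65277%.

8.65%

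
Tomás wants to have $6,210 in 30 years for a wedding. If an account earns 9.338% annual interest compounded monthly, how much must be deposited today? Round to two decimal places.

$381.21

Periodic rate = 9.338%/12 = 0.00778167; 360 periods.
P = 6,210/(1 + 0.09338/12)^360 ≈ 6,210/16.29008169 ≈ 381.2136.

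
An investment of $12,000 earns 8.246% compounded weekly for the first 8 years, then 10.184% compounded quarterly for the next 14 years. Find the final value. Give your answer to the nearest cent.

$94,819.64

After 8 years at 8.246%: 12,000 × 1.9331629625 ≈ 23,197.9556.
Then 14 years at 10.184%: 23,197.9556 × 4.0874135034 ≈ 94,819.6368.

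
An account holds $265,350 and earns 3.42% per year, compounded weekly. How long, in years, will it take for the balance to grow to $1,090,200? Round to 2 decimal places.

We need (1 + 0.000657692)^(52t) = 4.1085, so 52t = ln 4.1085 / ln 1.000658 ≈ 2149.2290.
t ≈ 2149.2290/52 = 41.3313 years.

41.33 years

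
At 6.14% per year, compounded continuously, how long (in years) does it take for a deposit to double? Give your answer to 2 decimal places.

11.29 years

e^(0.0614t) = 2, so 0.0614t = ln 2 ≈ 0.69315.
t ≈ 0.69315/0.0614 ≈ 11.2890.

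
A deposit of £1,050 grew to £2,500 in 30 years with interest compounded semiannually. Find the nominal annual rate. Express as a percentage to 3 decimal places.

2.913%

The 60-period growth factor is 2,500/1,050 = 2.38095.
r/2 = 2.38095^(1/60) − 1 ≈ 0.0145634, so r ≈ 2·0.0145634 = 2.91267%.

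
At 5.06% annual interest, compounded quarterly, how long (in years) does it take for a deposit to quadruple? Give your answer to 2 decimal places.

27.57 years

(1 + 0.01265)^(4t) = 4.
4t = ln 4 / ln(1 + 0.01265) ≈ 1.3863/0.0125707 ≈ 110.2802.
t ≈ 27.5700.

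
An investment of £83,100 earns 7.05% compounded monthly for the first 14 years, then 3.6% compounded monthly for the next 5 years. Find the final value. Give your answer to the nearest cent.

£266,104.01

Phase 1: 83,100·(1 + 0.005875)^168 ≈ 222,328.6506.
Phase 2: 222,328.6506·(1 + 0.003)^60 ≈ 266,104.0064.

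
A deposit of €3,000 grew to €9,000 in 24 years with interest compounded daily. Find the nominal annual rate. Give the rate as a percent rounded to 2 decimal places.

The 8760-period growth factor is 9,000/3,000 = 3.
r/365 = 3^(1/8760) − 1 ≈ 0.00012542, so r ≈ 365·0.00012542 = 4.57784%.

4.58%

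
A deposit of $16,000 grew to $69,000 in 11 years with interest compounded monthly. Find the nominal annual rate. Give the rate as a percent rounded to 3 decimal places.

13.360%

The 132-period growth factor is 69,000/16,000 = 4.3125.
r/12 = 4.3125^(1/132) − 1 ≈ 0.0111336, so r ≈ 12·0.0111336 = 13.36035%.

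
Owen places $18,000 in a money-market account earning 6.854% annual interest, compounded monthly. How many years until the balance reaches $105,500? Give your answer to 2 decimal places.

25.87 years

(1 + 0.00571167)^(12t) = 105,500/18,000 = 5.8611.
12t·ln(1 + 0.00571167) = ln(5.8611); 12t = 1.7683/0.00569542 ≈ 310.4846.
t ≈ 25.8737 years.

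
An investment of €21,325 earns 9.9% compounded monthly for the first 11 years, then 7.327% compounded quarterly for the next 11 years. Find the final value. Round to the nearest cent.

Phase 1: 21,325·(1 + 0.00825)^132 ≈ 63,080.5527.
Phase 2: 63,080.5527·(1 + 0.0183175)^44 ≈ 140,202.7750.

€140,202.77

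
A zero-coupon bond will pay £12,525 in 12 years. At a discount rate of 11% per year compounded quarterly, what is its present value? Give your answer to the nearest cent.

£3,406.04

Growth factor = (1 + 0.0275)^48 ≈ 3.6772898779.
P = 12,525/3.6772898779 ≈ 3,406.0410.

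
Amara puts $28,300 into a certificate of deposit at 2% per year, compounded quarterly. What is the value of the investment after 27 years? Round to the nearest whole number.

Periodic rate = 2%/4 = 0.005; periods = 4·27 = 108.
A = 28,300·(1 + 0.005)^108 ≈ 28,300·1.7136994988 ≈ 48,497.6958.

$48,498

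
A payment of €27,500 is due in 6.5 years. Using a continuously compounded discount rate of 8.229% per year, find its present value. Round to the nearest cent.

P = A·e^(−rt) = 27,500·e^(−0.534885).
e^(−0.534885) ≈ 0.58573664599, so P ≈ 16,107.7578.

€16,107.76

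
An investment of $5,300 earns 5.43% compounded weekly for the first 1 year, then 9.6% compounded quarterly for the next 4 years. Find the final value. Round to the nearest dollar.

$8,178

After 1 years at 5.43%: 5,300 × 1.055771383 ≈ 5,595.5883.
Then 4 years at 9.6%: 5,595.5883 × 1.461501637 ≈ 8,177.9615.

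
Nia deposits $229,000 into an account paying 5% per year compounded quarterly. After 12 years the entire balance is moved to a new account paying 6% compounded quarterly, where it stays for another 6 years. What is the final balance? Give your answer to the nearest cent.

After 12 years at 5%: 229,000 × 1.81535485305 ≈ 415,716.2613.
Then 6 years at 6%: 415,716.2613 × 1.42950281193 ≈ 594,267.5646.

$594,267.56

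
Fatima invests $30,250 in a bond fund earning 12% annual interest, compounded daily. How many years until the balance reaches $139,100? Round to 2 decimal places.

12.72 years

We need (1 + 0.000328767)^(365t) = 4.5983, so 365t = ln 4.5983 / ln 1.000329 ≈ 4641.4243.
t ≈ 4641.4243/365 = 12.7162 years.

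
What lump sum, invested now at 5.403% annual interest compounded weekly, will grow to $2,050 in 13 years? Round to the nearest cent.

$1,015.94

Growth factor = (1 + 0.05403/52)^676 ≈ 2.017835389.
P = 2,050/2.017835389 ≈ 1,015.9402.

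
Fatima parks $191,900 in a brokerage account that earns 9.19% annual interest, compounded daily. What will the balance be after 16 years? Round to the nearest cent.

Growth factor = (1 + 0.0919/365)^5840 ≈ 4.35016998699.
A ≈ 191,900 × 4.35016998699 ≈ 834,797.6205.

$834,797.62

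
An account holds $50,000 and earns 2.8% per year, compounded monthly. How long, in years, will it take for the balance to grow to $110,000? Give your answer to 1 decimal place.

28.2 years

(1 + 0.00233333)^(12t) = 110,000/50,000 = 2.2.
12t·ln(1 + 0.00233333) = ln(2.2); 12t = 0.78846/0.00233062 ≈ 338.3044.
t ≈ 28.1920 years.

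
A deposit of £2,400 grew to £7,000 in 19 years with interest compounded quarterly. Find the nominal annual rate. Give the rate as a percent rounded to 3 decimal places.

5.674%

(1 + r/4)^76 = 7,000/2,400 = 2.91667.
1 + r/4 = 2.91667^(1/76) ≈ 1.014184, so r/4 ≈ 0.0141844.
r ≈ 4·0.0141844 = 5.67377%.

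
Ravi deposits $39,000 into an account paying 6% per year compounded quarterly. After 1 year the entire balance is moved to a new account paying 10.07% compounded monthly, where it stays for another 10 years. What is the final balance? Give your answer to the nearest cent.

After 1 years at 6%: 39,000 × 1.06136355062 ≈ 41,393.1785.
Then 10 years at 10.07%: 41,393.1785 × 2.72589901025 ≈ 112,833.6242.

$112,833.62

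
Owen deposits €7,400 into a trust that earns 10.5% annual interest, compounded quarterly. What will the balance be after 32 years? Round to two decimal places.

€204,003.44

Periodic rate = 10.5%/4 = 0.02625; periods = 4·32 = 128.
A = 7,400·(1 + 0.02625)^128 ≈ 7,400·27.5680327682 ≈ 204,003.4425.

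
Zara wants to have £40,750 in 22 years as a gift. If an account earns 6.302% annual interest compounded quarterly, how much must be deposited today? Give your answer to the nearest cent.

£10,296.71

Growth factor = (1 + 0.015755)^88 ≈ 3.9575759117.
P = 40,750/3.9575759117 ≈ 10,296.7071.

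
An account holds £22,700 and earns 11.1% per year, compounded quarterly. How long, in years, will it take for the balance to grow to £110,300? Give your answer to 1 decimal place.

We need (1 + 0.02775)^(4t) = 4.859, so 4t = ln 4.859 / ln 1.02775 ≈ 57.7540.
t ≈ 57.7540/4 = 14.4385 years.

14.4 years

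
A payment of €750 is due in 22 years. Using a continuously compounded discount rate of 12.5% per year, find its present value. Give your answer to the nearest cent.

P = A·e^(−rt) = 750·e^(−2.75).
e^(−2.75) ≈ 0.0639278612, so P ≈ 47.9459.

€47.95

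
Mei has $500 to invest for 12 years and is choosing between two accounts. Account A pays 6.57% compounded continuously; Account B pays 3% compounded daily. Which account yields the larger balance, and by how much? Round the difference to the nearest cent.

Account A, by $383.28

A: e^(0.0657·12) = e^0.7884 ≈ 2.199873811, so 500 × 2.199873811 ≈ 1,099.9369.
B: (1 + 0.03/365)^4380 ≈ 1.43330821, so 500 × 1.43330821 ≈ 716.6541.
Difference ≈ 383.2828 in favor of A.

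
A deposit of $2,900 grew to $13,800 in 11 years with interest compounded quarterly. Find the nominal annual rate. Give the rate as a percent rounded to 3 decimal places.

14.436%

The 44-period growth factor is 13,800/2,900 = 4.75862.
r/4 = 4.75862^(1/44) − 1 ≈ 0.0360896, so r ≈ 4·0.0360896 = 14.43582%.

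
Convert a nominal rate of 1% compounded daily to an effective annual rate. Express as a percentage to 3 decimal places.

1.005%

One year is 365 periods at 0.0000273973 each: (1 + 0.0000273973)^365 ≈ 1.01005.
EAR = 1.01005 − 1 ≈ 1.00500%.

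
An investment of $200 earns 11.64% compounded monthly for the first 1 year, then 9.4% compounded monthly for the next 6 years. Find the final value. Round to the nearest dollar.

$394

Phase 1: 200·(1 + 0.0097)^12 ≈ 224.5630.
Phase 2: 224.5630·(1 + 0.094/12)^72 ≈ 393.8456.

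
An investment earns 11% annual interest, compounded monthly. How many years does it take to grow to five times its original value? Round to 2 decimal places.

14.70 years

(1 + 0.00916667)^(12t) = 5.
12t = ln 5 / ln(1 + 0.00916667) ≈ 1.6094/0.00912491 ≈ 176.3785.
t ≈ 14.6982.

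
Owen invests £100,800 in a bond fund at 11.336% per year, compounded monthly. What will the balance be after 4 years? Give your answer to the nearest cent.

Growth factor = (1 + 0.11336/12)^48 ≈ 1.57037060421.
A ≈ 100,800 × 1.57037060421 ≈ 158,293.3569.

£158,293.36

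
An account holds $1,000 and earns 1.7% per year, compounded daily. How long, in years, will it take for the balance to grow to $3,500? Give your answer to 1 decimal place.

73.7 years

(1 + 0.0000465753)^(365t) = 3,500/1,000 = 3.5.
365t·ln(1 + 0.0000465753) = ln(3.5); 365t = 1.2528/4.65743e-05 ≈ 26898.1842.
t ≈ 73.6937 years.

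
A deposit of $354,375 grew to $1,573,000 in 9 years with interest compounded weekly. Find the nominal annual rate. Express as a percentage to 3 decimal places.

16.586%

(1 + r/52)^468 = 1,573,000/354,375 = 4.4388.
1 + r/52 = 4.4388^(1/468) ≈ 1.00319, so r/52 ≈ 0.00318966.
r ≈ 52·0.00318966 = 16.58622%.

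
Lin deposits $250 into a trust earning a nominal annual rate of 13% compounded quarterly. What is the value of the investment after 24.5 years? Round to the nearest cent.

$5,743.36

Growth factor = (1 + 0.0325)^98 ≈ 22.97343374.
A ≈ 250 × 22.97343374 ≈ 5,743.3584.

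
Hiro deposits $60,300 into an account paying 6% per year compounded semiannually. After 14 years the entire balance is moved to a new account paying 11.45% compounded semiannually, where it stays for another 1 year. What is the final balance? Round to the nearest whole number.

$154,211

After 14 years at 6%: 60,300 × 2.28792767574 ≈ 137,962.0388.
Then 1 years at 11.45%: 137,962.0388 × 1.1177775625 ≈ 154,210.8715.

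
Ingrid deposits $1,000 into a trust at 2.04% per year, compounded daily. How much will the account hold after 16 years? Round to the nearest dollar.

$1,386

Growth factor = (1 + 0.0204/365)^5840 ≈ 1.385957005.
A ≈ 1,000 × 1.385957005 ≈ 1,385.9570.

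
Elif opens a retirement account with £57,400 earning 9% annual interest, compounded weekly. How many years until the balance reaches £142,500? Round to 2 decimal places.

10.11 years

We need (1 + 0.00173077)^(52t) = 2.4826, so 52t = ln 2.4826 / ln 1.001731 ≈ 525.8265.
t ≈ 525.8265/52 = 10.1120 years.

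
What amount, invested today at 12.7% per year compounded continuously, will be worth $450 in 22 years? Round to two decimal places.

$27.53

P = A·e^(−rt) = 450·e^(−2.794).
e^(−2.794) ≈ 0.0611760198, so P ≈ 27.5292.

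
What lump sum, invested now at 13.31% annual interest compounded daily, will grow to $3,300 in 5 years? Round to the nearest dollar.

$1,696

Periodic rate = 13.31%/365 = 0.000364658; 1825 periods.
P = 3,300/(1 + 0.1331/365)^1825 ≈ 3,300/1.945227019 ≈ 1,696.4601.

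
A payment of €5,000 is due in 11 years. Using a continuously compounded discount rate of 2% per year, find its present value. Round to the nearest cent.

P = A·e^(−rt) = 5,000·e^(−0.22).
e^(−0.22) ≈ 0.802518798, so P ≈ 4,012.5940.

€4,012.59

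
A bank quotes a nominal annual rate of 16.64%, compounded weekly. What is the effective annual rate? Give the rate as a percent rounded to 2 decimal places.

EAR = (1 + 16.64%/52)^52 − 1 = (1 + 0.0032)^52 − 1.
(1 + 0.0032)^52 ≈ 1.180732, so EAR ≈ 18.07317%.

18.07%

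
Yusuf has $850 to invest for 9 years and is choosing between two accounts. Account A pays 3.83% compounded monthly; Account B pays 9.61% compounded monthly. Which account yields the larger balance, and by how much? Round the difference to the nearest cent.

Account B, by $812.44

A: (1 + 0.0383/12)^108 ≈ 1.410791767, so 850 × 1.410791767 ≈ 1,199.1730.
B: (1 + 0.0961/12)^108 ≈ 2.366602011, so 850 × 2.366602011 ≈ 2,011.6117.
Difference ≈ 812.4387 in favor of B.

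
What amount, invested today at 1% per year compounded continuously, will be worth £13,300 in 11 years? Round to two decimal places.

£11,914.59

P = A·e^(−rt) = 13,300·e^(−0.11).
e^(−0.11) ≈ 0.8958341353, so P ≈ 11,914.5940.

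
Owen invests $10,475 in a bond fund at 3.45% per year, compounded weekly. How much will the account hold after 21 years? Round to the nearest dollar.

$21,612

Periodic rate = 3.45%/52 = 0.000663462; periods = 52·21 = 1092.
A = 10,475·(1 + 0.0345/52)^1092 ≈ 10,475·2.063203284 ≈ 21,612.0544.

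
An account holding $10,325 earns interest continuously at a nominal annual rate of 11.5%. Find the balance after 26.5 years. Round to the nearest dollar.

A = P·e^(rt) = 10,325·e^(0.115·26.5) = 10,325·e^3.0475.
e^3.0475 ≈ 21.062621992, so A ≈ 217,471.5721.

$217,472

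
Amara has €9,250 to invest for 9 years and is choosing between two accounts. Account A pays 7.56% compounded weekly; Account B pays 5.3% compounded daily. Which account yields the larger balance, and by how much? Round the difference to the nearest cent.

Account A growth factor: (1 + 0.0756/52)^468 ≈ 1.9736919604; balance ≈ 18,256.6506.
Account B growth factor: (1 + 0.053/365)^3285 ≈ 1.611177651; balance ≈ 14,903.3933.
Account A is larger by 3,353.2574.

Account A, by €3,353.26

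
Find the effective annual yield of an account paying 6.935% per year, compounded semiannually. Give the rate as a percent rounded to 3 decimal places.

One year is 2 periods at 0.034675 each: (1 + 0.034675)^2 ≈ 1.070552.
EAR = 1.070552 − 1 ≈ 7.05524%.

7.055%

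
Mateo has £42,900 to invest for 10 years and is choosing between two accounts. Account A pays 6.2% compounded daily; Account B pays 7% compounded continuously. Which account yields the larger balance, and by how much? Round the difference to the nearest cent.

Account B, by £6,646.18

Account A growth factor: (1 + 0.062/365)^3650 ≈ 1.8588301689; balance ≈ 79,743.8142.
Account B growth factor: e^(0.07·10) = e^0.7 ≈ 2.0137527075; balance ≈ 86,389.9912.
Account B is larger by 6,646.1769.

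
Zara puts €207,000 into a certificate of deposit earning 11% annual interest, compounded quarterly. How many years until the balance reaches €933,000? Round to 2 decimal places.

We need (1 + 0.0275)^(4t) = 4.5072, so 4t = ln 4.5072 / ln 1.0275 ≈ 55.5017.
t ≈ 55.5017/4 = 13.8754 years.

13.88 years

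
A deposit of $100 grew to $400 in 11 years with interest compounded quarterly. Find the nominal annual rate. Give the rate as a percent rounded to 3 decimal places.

12.803%

(1 + r/4)^44 = 400/100 = 4.
1 + r/4 = 4^(1/44) ≈ 1.032008, so r/4 ≈ 0.0320083.
r ≈ 4·0.0320083 = 12.80331%.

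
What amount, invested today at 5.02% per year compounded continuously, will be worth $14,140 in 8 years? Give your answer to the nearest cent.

P = A·e^(−rt) = 14,140·e^(−0.4016).
e^(−0.4016) ≈ 0.66924839151, so P ≈ 9,463.1723.

$9,463.17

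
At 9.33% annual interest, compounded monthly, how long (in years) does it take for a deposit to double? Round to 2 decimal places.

7.46 years

(1 + 0.007775)^(12t) = 2.
12t = ln 2 / ln(1 + 0.007775) ≈ 0.69315/0.00774493 ≈ 89.4969.
t ≈ 7.4581.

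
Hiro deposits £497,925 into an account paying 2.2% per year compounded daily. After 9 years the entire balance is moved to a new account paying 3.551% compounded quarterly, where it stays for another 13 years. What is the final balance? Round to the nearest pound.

£961,060

Phase 1: 497,925·(1 + 0.022/365)^3285 ≈ 606,948.2283.
Phase 2: 606,948.2283·(1 + 0.0088775)^52 ≈ 961,059.6551.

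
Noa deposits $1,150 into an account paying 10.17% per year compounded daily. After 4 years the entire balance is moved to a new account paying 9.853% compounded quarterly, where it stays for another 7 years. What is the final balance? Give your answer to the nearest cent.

After 4 years at 10.17%: 1,150 × 1.501918569 ≈ 1,727.2064.
Then 7 years at 9.853%: 1,727.2064 × 1.976548868 ≈ 3,413.9078.

$3,413.91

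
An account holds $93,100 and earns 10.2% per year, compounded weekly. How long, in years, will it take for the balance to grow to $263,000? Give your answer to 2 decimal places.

10.19 years

(1 + 0.00196154)^(52t) = 263,000/93,100 = 2.8249.
52t·ln(1 + 0.00196154) = ln(2.8249); 52t = 1.0385/0.00195962 ≈ 529.9402.
t ≈ 10.1912 years.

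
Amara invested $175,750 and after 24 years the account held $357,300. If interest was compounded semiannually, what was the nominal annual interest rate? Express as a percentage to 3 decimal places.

(1 + r/2)^48 = 357,300/175,750 = 2.033.
1 + r/2 = 2.033^(1/48) ≈ 1.014891, so r/2 ≈ 0.0148913.
r ≈ 2·0.0148913 = 2.97826%.

2.978%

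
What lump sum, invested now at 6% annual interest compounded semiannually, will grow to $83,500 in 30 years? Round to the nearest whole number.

$14,173

Growth factor = (1 + 0.03)^60 ≈ 5.891603104.
P = 83,500/5.891603104 ≈ 14,172.7130.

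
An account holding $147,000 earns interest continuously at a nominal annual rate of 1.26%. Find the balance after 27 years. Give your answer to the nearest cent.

$206,568.61

A = P·e^(rt) = 147,000·e^(0.0126·27) = 147,000·e^0.3402.
e^0.3402 ≈ 1.40522860818, so A ≈ 206,568.6054.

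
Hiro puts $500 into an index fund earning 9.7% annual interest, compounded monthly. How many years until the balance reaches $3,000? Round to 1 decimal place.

18.5 years

(1 + 0.00808333)^(12t) = 3,000/500 = 6.
12t·ln(1 + 0.00808333) = ln(6); 12t = 1.7918/0.00805084 ≈ 222.5556.
t ≈ 18.5463 years.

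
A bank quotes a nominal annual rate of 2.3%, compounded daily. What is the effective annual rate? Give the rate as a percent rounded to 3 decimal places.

2.327%

EAR = (1 + 2.3%/365)^365 − 1 = (1 + 0.0000630137)^365 − 1.
(1 + 0.0000630137)^365 ≈ 1.023266, so EAR ≈ 2.32658%.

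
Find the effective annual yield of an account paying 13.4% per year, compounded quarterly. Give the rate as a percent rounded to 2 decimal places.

14.09%

EAR = (1 + 13.4%/4)^4 − 1 = (1 + 0.0335)^4 − 1.
(1 + 0.0335)^4 ≈ 1.140885, so EAR ≈ 14.08851%.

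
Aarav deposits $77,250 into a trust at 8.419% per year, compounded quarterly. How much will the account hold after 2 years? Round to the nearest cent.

$91,256.97

Periodic rate = 8.419%/4 = 0.0210475; periods = 4·2 = 8.
A = 77,250·(1 + 0.0210475)^8 ≈ 77,250·1.1813200373 ≈ 91,256.9729.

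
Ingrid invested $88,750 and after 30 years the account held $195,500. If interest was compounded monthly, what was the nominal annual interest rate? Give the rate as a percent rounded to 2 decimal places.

2.64%

The 360-period growth factor is 195,500/88,750 = 2.20282.
r/12 = 2.20282^(1/360) − 1 ≈ 0.00219612, so r ≈ 12·0.00219612 = 2.63535%.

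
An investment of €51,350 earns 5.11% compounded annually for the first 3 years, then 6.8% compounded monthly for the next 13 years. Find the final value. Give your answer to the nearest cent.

€143,981.01

Phase 1: 51,350·(1 + 0.0511)^3 ≈ 59,631.0637.
Phase 2: 59,631.0637·(1 + 0.068/12)^156 ≈ 143,981.0072.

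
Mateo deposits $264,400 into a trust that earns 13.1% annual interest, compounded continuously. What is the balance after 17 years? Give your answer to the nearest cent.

A = P·e^(rt) = 264,400·e^(0.131·17) = 264,400·e^2.227.
e^2.227 ≈ 9.272008288824, so A ≈ 2,451,518.9916.

$2,451,518.99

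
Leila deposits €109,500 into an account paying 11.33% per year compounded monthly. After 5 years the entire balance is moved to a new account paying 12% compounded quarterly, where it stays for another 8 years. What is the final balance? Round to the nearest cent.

€495,540.25

Phase 1: 109,500·(1 + 0.1133/12)^60 ≈ 192,436.6315.
Phase 2: 192,436.6315·(1 + 0.03)^32 ≈ 495,540.2513.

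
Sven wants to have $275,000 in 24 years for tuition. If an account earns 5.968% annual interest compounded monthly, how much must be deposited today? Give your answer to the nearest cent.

Periodic rate = 5.968%/12 = 0.00497333; 288 periods.
P = 275,000/(1 + 0.05968/12)^288 ≈ 275,000/4.17356281349 ≈ 65,890.9455.

$65,890.95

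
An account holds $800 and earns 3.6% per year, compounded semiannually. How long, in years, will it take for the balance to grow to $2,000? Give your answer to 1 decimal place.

(1 + 0.018)^(2t) = 2,000/800 = 2.5.
2t·ln(1 + 0.018) = ln(2.5); 2t = 0.91629/0.0178399 ≈ 51.3618.
t ≈ 25.6809 years.

25.7 years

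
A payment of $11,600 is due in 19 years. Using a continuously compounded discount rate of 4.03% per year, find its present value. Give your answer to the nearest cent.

$5,394.10

P = A·e^(−rt) = 11,600·e^(−0.7657).
e^(−0.7657) ≈ 0.4650083112, so P ≈ 5,394.0964.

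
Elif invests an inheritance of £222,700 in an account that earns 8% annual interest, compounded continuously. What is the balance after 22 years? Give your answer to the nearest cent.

A = P·e^(rt) = 222,700·e^(0.08·22) = 222,700·e^1.76.
e^1.76 ≈ 5.812437394403, so A ≈ 1,294,429.8077.

£1,294,429.81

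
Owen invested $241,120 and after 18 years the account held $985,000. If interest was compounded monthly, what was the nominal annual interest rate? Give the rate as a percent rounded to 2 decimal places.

7.84%

(1 + r/12)^216 = 985,000/241,120 = 4.0851.
1 + r/12 = 4.0851^(1/216) ≈ 1.006537, so r/12 ≈ 0.00653677.
r ≈ 12·0.00653677 = 7.84412%.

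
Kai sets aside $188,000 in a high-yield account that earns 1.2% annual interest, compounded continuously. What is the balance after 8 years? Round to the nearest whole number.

A = P·e^(rt) = 188,000·e^(0.012·8) = 188,000·e^0.096.
e^0.096 ≈ 1.10075906399, so A ≈ 206,942.7040.

$206,943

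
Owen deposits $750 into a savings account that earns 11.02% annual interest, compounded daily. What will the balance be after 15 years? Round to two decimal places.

$3,915.99

Growth factor = (1 + 0.1102/365)^5475 ≈ 5.221321418.
A ≈ 750 × 5.221321418 ≈ 3,915.9911.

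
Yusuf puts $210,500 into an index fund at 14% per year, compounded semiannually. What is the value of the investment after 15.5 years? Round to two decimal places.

Periodic rate = 14%/2 = 0.07; periods = 2·15.5 = 31.
A = 210,500·(1 + 0.07)^31 ≈ 210,500·8.145112895648 ≈ 1,714,546.2645.

$1,714,546.26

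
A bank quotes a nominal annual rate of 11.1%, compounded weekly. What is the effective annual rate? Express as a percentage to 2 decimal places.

EAR = (1 + 11.1%/52)^52 − 1 = (1 + 0.00213462)^52 − 1.
(1 + 0.00213462)^52 ≈ 1.117263, so EAR ≈ 11.72627%.

11.73%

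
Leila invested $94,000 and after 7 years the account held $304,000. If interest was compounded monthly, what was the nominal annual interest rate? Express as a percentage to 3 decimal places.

16.885%

(1 + r/12)^84 = 304,000/94,000 = 3.23404.
1 + r/12 = 3.23404^(1/84) ≈ 1.014071, so r/12 ≈ 0.0140711.
r ≈ 12·0.0140711 = 16.88531%.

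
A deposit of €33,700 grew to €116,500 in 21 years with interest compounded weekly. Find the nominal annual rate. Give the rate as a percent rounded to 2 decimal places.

(1 + r/52)^1092 = 116,500/33,700 = 3.45697.
1 + r/52 = 3.45697^(1/1092) ≈ 1.001137, so r/52 ≈ 0.00113654.
r ≈ 52·0.00113654 = 5.90999%.

5.91%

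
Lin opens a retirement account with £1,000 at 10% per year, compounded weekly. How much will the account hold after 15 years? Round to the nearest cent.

£4,475.24

Growth factor = (1 + 0.1/52)^780 ≈ 4.475238018.
A ≈ 1,000 × 4.475238018 ≈ 4,475.2380.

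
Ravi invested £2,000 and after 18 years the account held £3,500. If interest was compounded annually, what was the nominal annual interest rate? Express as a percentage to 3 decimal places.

(1 + r)^18 = 3,500/2,000 = 1.75.
1 + r = 1.75^(1/18) ≈ 1.031578, so r ≈ 0.0315781.
r ≈ 3.15781%.

3.158%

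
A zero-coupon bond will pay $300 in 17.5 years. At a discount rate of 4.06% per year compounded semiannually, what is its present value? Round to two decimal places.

$148.47

Periodic rate = 4.06%/2 = 0.0203; 35 periods.
P = 300/(1 + 0.0203)^35 ≈ 300/2.02057992 ≈ 148.4722.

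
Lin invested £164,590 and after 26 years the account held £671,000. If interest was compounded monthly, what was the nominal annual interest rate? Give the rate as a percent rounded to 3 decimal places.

The 312-period growth factor is 671,000/164,590 = 4.0768.
r/12 = 4.0768^(1/312) − 1 ≈ 0.00451436, so r ≈ 12·0.00451436 = 5.41724%.

5.417%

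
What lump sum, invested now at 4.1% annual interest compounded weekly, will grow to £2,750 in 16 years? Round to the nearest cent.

£1,427.41

Periodic rate = 4.1%/52 = 0.000788462; 832 periods.
P = 2,750/(1 + 0.041/52)^832 ≈ 2,750/1.926570579 ≈ 1,427.4068.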